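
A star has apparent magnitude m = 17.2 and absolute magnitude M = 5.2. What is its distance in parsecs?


d = 10^((m - M + 5)/5) = 10^((17.2 - 5.2 + 5)/5) = 2511.8864

2511.8864 pc


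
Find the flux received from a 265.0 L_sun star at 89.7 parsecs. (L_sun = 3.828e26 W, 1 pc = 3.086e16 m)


F = L / (4*pi*d^2) = 1.014e+29 / (4*pi*(2.768e+18)^2) = 1.053e-09

1.053e-09 W/m^2


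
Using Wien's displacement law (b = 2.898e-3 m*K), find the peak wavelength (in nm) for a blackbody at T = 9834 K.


lam_max = b / T = 2.898e-3 / 9834 = 2.947e-07 m = 294.6919 nm

294.6919 nm


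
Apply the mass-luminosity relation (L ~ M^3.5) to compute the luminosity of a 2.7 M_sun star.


L/L_sun = (M/M_sun)^3.5 = 2.7^3.5 = 32.3425

32.3425 L_sun


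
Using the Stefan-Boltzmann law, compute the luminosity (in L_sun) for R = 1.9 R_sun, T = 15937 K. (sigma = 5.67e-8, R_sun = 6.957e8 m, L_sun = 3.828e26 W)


R = 1.9 * 6.957e8 m = 1.32183e+09 m. L = 4*pi*R^2*sigma*T^4 = 4*pi*(1.32183e+09)^2 * 5.67e-8 * 15937^4 = 8.031014723e+28 W. L/L_sun = 8.031014723e+28 / 3.828e26 = 209.7966

209.7966 L_sun


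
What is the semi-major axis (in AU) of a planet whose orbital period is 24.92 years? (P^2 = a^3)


a = P^(2/3) = 24.92^(2/3) = 8.5316

8.5316 AU


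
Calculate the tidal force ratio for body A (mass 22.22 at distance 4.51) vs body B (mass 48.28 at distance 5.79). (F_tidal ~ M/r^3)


Ratio = (M1/r1^3) / (M2/r2^3) = (22.22/4.51^3) / (48.28/5.79^3) = 0.9738

0.9738


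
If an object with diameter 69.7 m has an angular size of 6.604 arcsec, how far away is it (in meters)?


D = size / theta_rad, theta_rad = 6.604 * pi/(180*3600) = 3.202e-05, D = 2.177e+06

2.177e+06 m


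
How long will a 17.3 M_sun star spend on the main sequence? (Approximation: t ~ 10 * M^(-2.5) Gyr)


t = 10 * M^(-2.5) = 10 * 17.3^(-2.5) = 0.008

0.008 Gyr


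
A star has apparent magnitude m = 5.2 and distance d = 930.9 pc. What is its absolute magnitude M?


M = m - 5*log10(d) + 5 = 5.2 - 5*log10(930.9) + 5 = -4.6445

-4.6445


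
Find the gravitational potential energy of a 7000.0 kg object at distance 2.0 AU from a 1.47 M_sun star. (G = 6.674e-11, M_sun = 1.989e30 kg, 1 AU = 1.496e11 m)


M = 1.47 * 1.989e30 kg = 2.92383e+30 kg; r = 2.0 AU * 1.496e11 m/AU = 2.992e+11 m. U = -GM*m/r = -(6.674e-11 * 2.92383e+30 * 7000.0) / 2.992e+11 = -4.565e+12

-4.565e+12 J


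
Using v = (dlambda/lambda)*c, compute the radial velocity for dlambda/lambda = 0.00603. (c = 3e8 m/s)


v = (dlambda/lambda) * c = 0.00603 * 3e8 = 1.809e+06

1.809e+06 m/s


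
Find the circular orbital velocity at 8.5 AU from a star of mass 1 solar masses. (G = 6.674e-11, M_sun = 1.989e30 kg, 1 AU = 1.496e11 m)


v = sqrt(GM/r) = sqrt(6.674e-11 * 1.989e+30 / 1.272e+12) = 10217.2785

10217.2785 m/s


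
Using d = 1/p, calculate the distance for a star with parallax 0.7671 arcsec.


d = 1/p = 1/0.7671 = 1.3036

1.3036 pc


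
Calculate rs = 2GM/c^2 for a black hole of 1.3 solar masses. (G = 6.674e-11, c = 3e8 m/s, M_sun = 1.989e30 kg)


M = 1.3 * 1.989e30 kg = 2.5857e+30 kg. rs = 2GM/c^2 = 2 * 6.674e-11 * 2.5857e+30 / (3e8)^2 = 3834.8804

3834.8804 m


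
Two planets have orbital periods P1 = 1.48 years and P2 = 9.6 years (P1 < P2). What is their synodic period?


1/P_syn = |1/P1 - 1/P2| = |1/1.48 - 1/9.6| => P_syn = 1.7498

1.7498 years


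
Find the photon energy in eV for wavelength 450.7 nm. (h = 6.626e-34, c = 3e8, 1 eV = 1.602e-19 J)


E = hc/lambda = 6.626e-34 * 3e8 / 4.507e-07 = 4.410e-19 J = 2.7531 eV

2.7531 eV


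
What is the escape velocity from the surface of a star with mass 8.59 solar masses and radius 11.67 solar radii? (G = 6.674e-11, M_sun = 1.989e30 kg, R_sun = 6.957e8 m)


M = 8.59 * 1.989e30 kg = 1.708551e+31 kg; R = 11.67 * 6.957e8 m = 8.118819e+09 m. v_esc = sqrt(2GM/R) = sqrt(2 * 6.674e-11 * 1.708551e+31 / 8.118819e+09) = 529999.7232

529999.7232 m/s


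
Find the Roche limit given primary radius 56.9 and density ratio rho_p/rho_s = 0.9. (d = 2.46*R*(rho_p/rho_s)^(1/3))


d_Roche = 2.46 * 56.9 * 0.9^(1/3) = 135.1434

135.1434


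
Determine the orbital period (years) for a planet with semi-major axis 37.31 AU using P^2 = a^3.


P = a^(3/2) = 37.31^1.5 = 227.8966

227.8966 years


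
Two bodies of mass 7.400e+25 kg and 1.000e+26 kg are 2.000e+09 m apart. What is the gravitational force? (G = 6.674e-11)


F = G*m1*m2/r^2 = 6.674e-11 * 7.400e+25 * 1.000e+26 / (2.000e+09)^2 = 6.674e-11 * 7.400e+51 / 4.000e+18 = 1.235e+23

1.235e+23 N


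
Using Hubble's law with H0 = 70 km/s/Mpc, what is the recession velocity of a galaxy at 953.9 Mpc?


v = H0 * d = 70 * 953.9 = 66773.0

66773.0 km/s


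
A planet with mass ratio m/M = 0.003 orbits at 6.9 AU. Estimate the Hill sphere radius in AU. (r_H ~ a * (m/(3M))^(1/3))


r_H = a * (m/3M)^(1/3) = 6.9 * (0.003/3)^(1/3) = 0.69

0.69 AU


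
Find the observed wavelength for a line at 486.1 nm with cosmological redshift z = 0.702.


lam_obs = lam_emit * (1 + z) = 486.1 * (1 + 0.702) = 827.3422

827.3422 nm


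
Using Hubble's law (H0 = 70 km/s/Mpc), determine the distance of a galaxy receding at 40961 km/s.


d = v / H0 = 40961 / 70 = 585.1571

585.1571 Mpc


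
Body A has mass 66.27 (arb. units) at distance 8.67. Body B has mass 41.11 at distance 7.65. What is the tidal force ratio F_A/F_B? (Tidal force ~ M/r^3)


Ratio = (M1/r1^3) / (M2/r2^3) = (66.27/8.67^3) / (41.11/7.65^3) = 1.1074

1.1074


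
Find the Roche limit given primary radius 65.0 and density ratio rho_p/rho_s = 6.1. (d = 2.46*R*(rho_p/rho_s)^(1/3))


d_Roche = 2.46 * 65.0 * 6.1^(1/3) = 292.1629

292.1629


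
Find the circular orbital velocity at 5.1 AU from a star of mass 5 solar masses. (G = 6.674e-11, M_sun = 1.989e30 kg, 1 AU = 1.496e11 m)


v = sqrt(GM/r) = sqrt(6.674e-11 * 9.945e+30 / 7.630e+11) = 29494.7426

29494.7426 m/s


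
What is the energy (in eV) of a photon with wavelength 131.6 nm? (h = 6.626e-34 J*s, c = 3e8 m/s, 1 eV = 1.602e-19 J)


E = hc/lambda = 6.626e-34 * 3e8 / 1.316e-07 = 1.510e-18 J = 9.4288 eV

9.4288 eV


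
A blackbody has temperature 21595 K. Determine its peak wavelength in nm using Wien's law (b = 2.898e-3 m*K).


lam_max = b / T = 2.898e-3 / 21595 = 1.342e-07 m = 134.1977 nm

134.1977 nm


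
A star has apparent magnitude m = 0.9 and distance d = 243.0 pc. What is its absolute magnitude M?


M = m - 5*log10(d) + 5 = 0.9 - 5*log10(243.0) + 5 = -6.028

-6.028


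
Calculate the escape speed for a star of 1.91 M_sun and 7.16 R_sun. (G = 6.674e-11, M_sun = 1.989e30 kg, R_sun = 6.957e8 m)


M = 1.91 * 1.989e30 kg = 3.79899e+30 kg; R = 7.16 * 6.957e8 m = 4.981212e+09 m. v_esc = sqrt(2GM/R) = sqrt(2 * 6.674e-11 * 3.79899e+30 / 4.981212e+09) = 319061.6901

319061.6901 m/s


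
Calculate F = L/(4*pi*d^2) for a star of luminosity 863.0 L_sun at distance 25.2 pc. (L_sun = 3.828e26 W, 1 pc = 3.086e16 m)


F = L / (4*pi*d^2) = 3.304e+29 / (4*pi*(7.777e+17)^2) = 4.347e-08

4.347e-08 W/m^2


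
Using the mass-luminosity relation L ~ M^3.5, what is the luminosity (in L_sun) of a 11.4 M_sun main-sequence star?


L/L_sun = (M/M_sun)^3.5 = 11.4^3.5 = 5002.2683

5002.2683 L_sun


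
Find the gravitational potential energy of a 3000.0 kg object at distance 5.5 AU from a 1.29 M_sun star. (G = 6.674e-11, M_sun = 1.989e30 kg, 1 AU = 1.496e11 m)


M = 1.29 * 1.989e30 kg = 2.56581e+30 kg; r = 5.5 AU * 1.496e11 m/AU = 8.228e+11 m. U = -GM*m/r = -(6.674e-11 * 2.56581e+30 * 3000.0) / 8.228e+11 = -6.244e+11

-6.244e+11 J


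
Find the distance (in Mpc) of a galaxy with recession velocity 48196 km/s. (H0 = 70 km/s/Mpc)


d = v / H0 = 48196 / 70 = 688.5143

688.5143 Mpc


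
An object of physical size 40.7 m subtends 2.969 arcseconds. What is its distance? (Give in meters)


D = size / theta_rad, theta_rad = 2.969 * pi/(180*3600) = 1.439e-05, D = 2.828e+06

2.828e+06 m


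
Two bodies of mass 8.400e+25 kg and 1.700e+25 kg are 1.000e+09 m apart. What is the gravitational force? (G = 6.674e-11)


F = G*m1*m2/r^2 = 6.674e-11 * 8.400e+25 * 1.700e+25 / (1.000e+09)^2 = 6.674e-11 * 1.428e+51 / 1.000e+18 = 9.530e+22

9.530e+22 N


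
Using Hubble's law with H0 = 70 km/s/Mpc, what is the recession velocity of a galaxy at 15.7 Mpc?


v = H0 * d = 70 * 15.7 = 1099.0

1099.0 km/s


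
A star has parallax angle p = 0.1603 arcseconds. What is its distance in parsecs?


d = 1/p = 1/0.1603 = 6.2383

6.2383 pc


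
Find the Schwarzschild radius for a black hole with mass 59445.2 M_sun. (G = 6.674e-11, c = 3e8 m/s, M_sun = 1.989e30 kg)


M = 59445.2 * 1.989e30 kg = 1.182365028e+35 kg. rs = 2GM/c^2 = 2 * 6.674e-11 * 1.182365028e+35 / (3e8)^2 = 1.754e+08

1.754e+08 m


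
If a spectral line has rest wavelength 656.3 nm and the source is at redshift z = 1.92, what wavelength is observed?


lam_obs = lam_emit * (1 + z) = 656.3 * (1 + 1.92) = 1916.396

1916.396 nm


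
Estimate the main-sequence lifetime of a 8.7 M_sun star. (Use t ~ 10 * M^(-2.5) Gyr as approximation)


t = 10 * M^(-2.5) = 10 * 8.7^(-2.5) = 0.0448

0.0448 Gyr


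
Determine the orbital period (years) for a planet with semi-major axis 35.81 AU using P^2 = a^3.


P = a^(3/2) = 35.81^1.5 = 214.2923

214.2923 years


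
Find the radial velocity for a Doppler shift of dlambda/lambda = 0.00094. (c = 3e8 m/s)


v = (dlambda/lambda) * c = 0.00094 * 3e8 = 282000.0

282000.0 m/s


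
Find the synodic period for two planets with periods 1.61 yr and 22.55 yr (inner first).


1/P_syn = |1/P1 - 1/P2| = |1/1.61 - 1/22.55| => P_syn = 1.7338

1.7338 years


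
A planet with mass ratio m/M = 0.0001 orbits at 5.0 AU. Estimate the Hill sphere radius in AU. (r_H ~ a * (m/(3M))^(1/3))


r_H = a * (m/3M)^(1/3) = 5.0 * (0.0001/3)^(1/3) = 0.1609

0.1609 AU


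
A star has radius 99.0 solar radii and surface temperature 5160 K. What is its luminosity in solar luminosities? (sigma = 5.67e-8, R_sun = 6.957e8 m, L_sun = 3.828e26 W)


R = 99.0 * 6.957e8 m = 6.88743e+10 m. L = 4*pi*R^2*sigma*T^4 = 4*pi*(6.88743e+10)^2 * 5.67e-8 * 5160^4 = 2.396106544e+30 W. L/L_sun = 2.396106544e+30 / 3.828e26 = 6259.4215

6259.4215 L_sun


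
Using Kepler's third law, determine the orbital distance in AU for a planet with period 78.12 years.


a = P^(2/3) = 78.12^(2/3) = 18.2743

18.2743 AU


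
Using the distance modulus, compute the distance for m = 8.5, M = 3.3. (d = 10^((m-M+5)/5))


d = 10^((m - M + 5)/5) = 10^((8.5 - 3.3 + 5)/5) = 109.6478

109.6478 pc


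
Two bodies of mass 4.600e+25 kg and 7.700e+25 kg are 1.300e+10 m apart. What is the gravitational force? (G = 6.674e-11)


F = G*m1*m2/r^2 = 6.674e-11 * 4.600e+25 * 7.700e+25 / (1.300e+10)^2 = 6.674e-11 * 3.542e+51 / 1.690e+20 = 1.399e+21

1.399e+21 N


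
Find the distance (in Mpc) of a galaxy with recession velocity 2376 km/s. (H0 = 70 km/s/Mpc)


d = v / H0 = 2376 / 70 = 33.9429

33.9429 Mpc


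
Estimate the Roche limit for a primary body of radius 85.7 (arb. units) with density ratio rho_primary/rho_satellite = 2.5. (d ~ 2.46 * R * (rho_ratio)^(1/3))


d_Roche = 2.46 * 85.7 * 2.5^(1/3) = 286.1295

286.1295


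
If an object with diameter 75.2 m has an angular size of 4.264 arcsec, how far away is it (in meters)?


D = size / theta_rad, theta_rad = 4.264 * pi/(180*3600) = 2.067e-05, D = 3.638e+06

3.638e+06 m


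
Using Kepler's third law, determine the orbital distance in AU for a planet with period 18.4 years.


a = P^(2/3) = 18.4^(2/3) = 6.9697

6.9697 AU


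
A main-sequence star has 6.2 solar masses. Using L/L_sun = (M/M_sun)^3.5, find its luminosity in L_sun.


L/L_sun = (M/M_sun)^3.5 = 6.2^3.5 = 593.4319

593.4319 L_sun


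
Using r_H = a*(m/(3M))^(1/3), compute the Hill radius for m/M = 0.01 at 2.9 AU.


r_H = a * (m/3M)^(1/3) = 2.9 * (0.01/3)^(1/3) = 0.4332

0.4332 AU


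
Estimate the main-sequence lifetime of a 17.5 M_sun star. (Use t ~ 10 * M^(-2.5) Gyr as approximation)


t = 10 * M^(-2.5) = 10 * 17.5^(-2.5) = 0.0078

0.0078 Gyr


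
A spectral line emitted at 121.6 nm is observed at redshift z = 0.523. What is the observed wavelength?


lam_obs = lam_emit * (1 + z) = 121.6 * (1 + 0.523) = 185.1968

185.1968 nm


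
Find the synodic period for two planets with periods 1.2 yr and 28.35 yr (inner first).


1/P_syn = |1/P1 - 1/P2| = |1/1.2 - 1/28.35| => P_syn = 1.253

1.253 years


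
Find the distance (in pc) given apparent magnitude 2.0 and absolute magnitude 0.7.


d = 10^((m - M + 5)/5) = 10^((2.0 - 0.7 + 5)/5) = 18.197

18.197 pc


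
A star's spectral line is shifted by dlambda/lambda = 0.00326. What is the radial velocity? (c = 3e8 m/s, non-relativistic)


v = (dlambda/lambda) * c = 0.00326 * 3e8 = 978000.0

978000.0 m/s


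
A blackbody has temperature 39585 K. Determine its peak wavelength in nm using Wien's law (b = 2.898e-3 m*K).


lam_max = b / T = 2.898e-3 / 39585 = 7.321e-08 m = 73.2095 nm

73.2095 nm


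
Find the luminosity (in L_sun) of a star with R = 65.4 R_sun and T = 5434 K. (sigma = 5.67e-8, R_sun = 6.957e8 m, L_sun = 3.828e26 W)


R = 65.4 * 6.957e8 m = 4.549878e+10 m. L = 4*pi*R^2*sigma*T^4 = 4*pi*(4.549878e+10)^2 * 5.67e-8 * 5434^4 = 1.286088819e+30 W. L/L_sun = 1.286088819e+30 / 3.828e26 = 3359.6887

3359.6887 L_sun


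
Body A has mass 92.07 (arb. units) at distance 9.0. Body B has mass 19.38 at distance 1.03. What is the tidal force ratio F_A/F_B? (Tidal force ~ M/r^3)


Ratio = (M1/r1^3) / (M2/r2^3) = (92.07/9.0^3) / (19.38/1.03^3) = 0.0071

0.0071


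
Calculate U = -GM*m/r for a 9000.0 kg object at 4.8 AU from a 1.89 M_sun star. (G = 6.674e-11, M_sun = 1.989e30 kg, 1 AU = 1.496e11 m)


M = 1.89 * 1.989e30 kg = 3.75921e+30 kg; r = 4.8 AU * 1.496e11 m/AU = 7.1808e+11 m. U = -GM*m/r = -(6.674e-11 * 3.75921e+30 * 9000.0) / 7.1808e+11 = -3.145e+12

-3.145e+12 J


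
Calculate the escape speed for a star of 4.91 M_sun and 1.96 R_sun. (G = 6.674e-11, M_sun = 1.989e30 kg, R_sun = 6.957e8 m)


M = 4.91 * 1.989e30 kg = 9.76599e+30 kg; R = 1.96 * 6.957e8 m = 1.363572e+09 m. v_esc = sqrt(2GM/R) = sqrt(2 * 6.674e-11 * 9.76599e+30 / 1.363572e+09) = 977748.5921

977748.5921 m/s


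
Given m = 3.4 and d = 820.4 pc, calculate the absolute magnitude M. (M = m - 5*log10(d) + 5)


M = m - 5*log10(d) + 5 = 3.4 - 5*log10(820.4) + 5 = -6.1701

-6.1701


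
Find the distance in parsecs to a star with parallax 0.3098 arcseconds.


d = 1/p = 1/0.3098 = 3.2279

3.2279 pc


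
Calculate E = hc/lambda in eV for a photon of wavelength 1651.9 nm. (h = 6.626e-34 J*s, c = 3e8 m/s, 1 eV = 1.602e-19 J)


E = hc/lambda = 6.626e-34 * 3e8 / 1.652e-06 = 1.203e-19 J = 0.7511 eV

0.7511 eV


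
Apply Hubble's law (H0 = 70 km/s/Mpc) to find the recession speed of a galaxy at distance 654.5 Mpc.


v = H0 * d = 70 * 654.5 = 45815.0

45815.0 km/s


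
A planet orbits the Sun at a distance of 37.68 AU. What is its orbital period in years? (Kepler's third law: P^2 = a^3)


P = a^(3/2) = 37.68^1.5 = 231.2951

231.2951 years


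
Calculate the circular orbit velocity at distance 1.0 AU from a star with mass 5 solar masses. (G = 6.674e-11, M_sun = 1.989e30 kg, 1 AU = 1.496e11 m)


v = sqrt(GM/r) = sqrt(6.674e-11 * 9.945e+30 / 1.496e+11) = 66608.5068

66608.5068 m/s


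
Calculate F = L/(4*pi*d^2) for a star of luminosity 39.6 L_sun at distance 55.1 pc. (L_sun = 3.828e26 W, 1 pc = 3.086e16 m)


F = L / (4*pi*d^2) = 1.516e+28 / (4*pi*(1.700e+18)^2) = 4.172e-10

4.172e-10 W/m^2


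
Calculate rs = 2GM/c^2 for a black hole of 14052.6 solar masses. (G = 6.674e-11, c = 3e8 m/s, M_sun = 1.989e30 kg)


M = 14052.6 * 1.989e30 kg = 2.79506214e+34 kg. rs = 2GM/c^2 = 2 * 6.674e-11 * 2.79506214e+34 / (3e8)^2 = 4.145e+07

4.145e+07 m


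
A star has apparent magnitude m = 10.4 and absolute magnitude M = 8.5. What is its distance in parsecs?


d = 10^((m - M + 5)/5) = 10^((10.4 - 8.5 + 5)/5) = 23.9883

23.9883 pc


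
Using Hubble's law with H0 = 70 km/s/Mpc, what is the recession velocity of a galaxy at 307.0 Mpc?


v = H0 * d = 70 * 307.0 = 21490.0

21490.0 km/s


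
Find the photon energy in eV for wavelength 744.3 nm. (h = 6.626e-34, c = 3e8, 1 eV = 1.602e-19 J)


E = hc/lambda = 6.626e-34 * 3e8 / 7.443e-07 = 2.671e-19 J = 1.6671 eV

1.6671 eV


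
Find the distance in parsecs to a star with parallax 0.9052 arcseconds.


d = 1/p = 1/0.9052 = 1.1047

1.1047 pc


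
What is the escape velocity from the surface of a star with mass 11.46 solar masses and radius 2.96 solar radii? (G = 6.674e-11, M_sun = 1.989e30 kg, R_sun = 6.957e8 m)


M = 11.46 * 1.989e30 kg = 2.279394e+31 kg; R = 2.96 * 6.957e8 m = 2.059272e+09 m. v_esc = sqrt(2GM/R) = sqrt(2 * 6.674e-11 * 2.279394e+31 / 2.059272e+09) = 1.216e+06

1.216e+06 m/s


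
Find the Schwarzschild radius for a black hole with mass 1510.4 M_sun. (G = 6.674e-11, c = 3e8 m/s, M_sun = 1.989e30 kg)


M = 1510.4 * 1.989e30 kg = 3.0041856e+33 kg. rs = 2GM/c^2 = 2 * 6.674e-11 * 3.0041856e+33 / (3e8)^2 = 4.456e+06

4.456e+06 m


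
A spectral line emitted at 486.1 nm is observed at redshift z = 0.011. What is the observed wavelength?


lam_obs = lam_emit * (1 + z) = 486.1 * (1 + 0.011) = 491.4471

491.4471 nm


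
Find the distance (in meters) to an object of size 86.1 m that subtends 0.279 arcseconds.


D = size / theta_rad, theta_rad = 0.279 * pi/(180*3600) = 1.353e-06, D = 6.365e+07

6.365e+07 m


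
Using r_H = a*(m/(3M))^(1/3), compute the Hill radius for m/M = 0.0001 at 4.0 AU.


r_H = a * (m/3M)^(1/3) = 4.0 * (0.0001/3)^(1/3) = 0.1287

0.1287 AU


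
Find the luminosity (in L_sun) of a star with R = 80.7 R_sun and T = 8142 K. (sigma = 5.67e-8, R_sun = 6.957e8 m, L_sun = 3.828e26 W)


R = 80.7 * 6.957e8 m = 5.614299e+10 m. L = 4*pi*R^2*sigma*T^4 = 4*pi*(5.614299e+10)^2 * 5.67e-8 * 8142^4 = 9.869800885e+30 W. L/L_sun = 9.869800885e+30 / 3.828e26 = 25783.1789

25783.1789 L_sun


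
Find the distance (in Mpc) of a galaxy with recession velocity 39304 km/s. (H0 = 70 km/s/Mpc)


d = v / H0 = 39304 / 70 = 561.4857

561.4857 Mpc


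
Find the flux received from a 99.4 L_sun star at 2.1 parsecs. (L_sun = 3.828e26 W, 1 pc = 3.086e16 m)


F = L / (4*pi*d^2) = 3.805e+28 / (4*pi*(6.481e+16)^2) = 7.210e-07

7.210e-07 W/m^2


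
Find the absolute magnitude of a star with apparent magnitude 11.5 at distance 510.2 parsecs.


M = m - 5*log10(d) + 5 = 11.5 - 5*log10(510.2) + 5 = 2.9613

2.9613


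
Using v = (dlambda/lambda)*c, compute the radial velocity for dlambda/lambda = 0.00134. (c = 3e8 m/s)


v = (dlambda/lambda) * c = 0.00134 * 3e8 = 402000.0

402000.0 m/s


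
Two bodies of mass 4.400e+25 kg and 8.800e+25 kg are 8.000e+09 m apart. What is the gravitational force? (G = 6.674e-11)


F = G*m1*m2/r^2 = 6.674e-11 * 4.400e+25 * 8.800e+25 / (8.000e+09)^2 = 6.674e-11 * 3.872e+51 / 6.400e+19 = 4.038e+21

4.038e+21 N


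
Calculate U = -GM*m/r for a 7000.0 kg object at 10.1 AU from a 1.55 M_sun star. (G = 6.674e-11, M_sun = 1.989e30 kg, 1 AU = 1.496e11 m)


M = 1.55 * 1.989e30 kg = 3.08295e+30 kg; r = 10.1 AU * 1.496e11 m/AU = 1.51096e+12 m. U = -GM*m/r = -(6.674e-11 * 3.08295e+30 * 7000.0) / 1.51096e+12 = -9.532e+11

-9.532e+11 J


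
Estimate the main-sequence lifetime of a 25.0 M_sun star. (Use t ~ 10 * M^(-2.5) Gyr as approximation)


t = 10 * M^(-2.5) = 10 * 25.0^(-2.5) = 0.0032

0.0032 Gyr


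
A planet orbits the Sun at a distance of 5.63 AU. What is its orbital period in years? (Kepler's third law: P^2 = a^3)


P = a^(3/2) = 5.63^1.5 = 13.3587

13.3587 years


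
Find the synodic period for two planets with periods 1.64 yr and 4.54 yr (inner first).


1/P_syn = |1/P1 - 1/P2| = |1/1.64 - 1/4.54| => P_syn = 2.5674

2.5674 years


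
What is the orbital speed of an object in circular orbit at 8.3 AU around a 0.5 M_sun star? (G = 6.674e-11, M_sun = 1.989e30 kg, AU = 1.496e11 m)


v = sqrt(GM/r) = sqrt(6.674e-11 * 9.945e+29 / 1.242e+12) = 7311.2335

7311.2335 m/s


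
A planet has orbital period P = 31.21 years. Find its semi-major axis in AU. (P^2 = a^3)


a = P^(2/3) = 31.21^(2/3) = 9.9128

9.9128 AU


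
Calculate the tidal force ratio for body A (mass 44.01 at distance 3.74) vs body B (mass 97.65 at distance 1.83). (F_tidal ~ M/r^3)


Ratio = (M1/r1^3) / (M2/r2^3) = (44.01/3.74^3) / (97.65/1.83^3) = 0.0528

0.0528


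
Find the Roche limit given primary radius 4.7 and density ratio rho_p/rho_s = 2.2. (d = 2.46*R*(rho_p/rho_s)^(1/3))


d_Roche = 2.46 * 4.7 * 2.2^(1/3) = 15.0374

15.0374


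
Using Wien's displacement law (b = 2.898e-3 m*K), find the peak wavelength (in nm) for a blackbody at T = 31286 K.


lam_max = b / T = 2.898e-3 / 31286 = 9.263e-08 m = 92.6293 nm

92.6293 nm


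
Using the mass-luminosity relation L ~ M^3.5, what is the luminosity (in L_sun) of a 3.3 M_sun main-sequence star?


L/L_sun = (M/M_sun)^3.5 = 3.3^3.5 = 65.2828

65.2828 L_sun


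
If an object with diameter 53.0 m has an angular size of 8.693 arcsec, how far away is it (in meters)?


D = size / theta_rad, theta_rad = 8.693 * pi/(180*3600) = 4.214e-05, D = 1.258e+06

1.258e+06 m


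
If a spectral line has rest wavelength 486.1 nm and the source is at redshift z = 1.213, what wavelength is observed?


lam_obs = lam_emit * (1 + z) = 486.1 * (1 + 1.213) = 1075.7393

1075.7393 nm


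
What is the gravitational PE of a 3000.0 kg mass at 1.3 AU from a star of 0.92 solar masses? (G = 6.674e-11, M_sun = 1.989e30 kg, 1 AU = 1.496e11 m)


M = 0.92 * 1.989e30 kg = 1.82988e+30 kg; r = 1.3 AU * 1.496e11 m/AU = 1.9448e+11 m. U = -GM*m/r = -(6.674e-11 * 1.82988e+30 * 3000.0) / 1.9448e+11 = -1.884e+12

-1.884e+12 J


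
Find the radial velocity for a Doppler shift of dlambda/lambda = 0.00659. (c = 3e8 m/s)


v = (dlambda/lambda) * c = 0.00659 * 3e8 = 1.977e+06

1.977e+06 m/s


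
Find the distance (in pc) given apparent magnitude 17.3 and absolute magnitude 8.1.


d = 10^((m - M + 5)/5) = 10^((17.3 - 8.1 + 5)/5) = 691.831

691.831 pc


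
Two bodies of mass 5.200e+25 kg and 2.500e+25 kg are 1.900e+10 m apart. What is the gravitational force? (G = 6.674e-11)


F = G*m1*m2/r^2 = 6.674e-11 * 5.200e+25 * 2.500e+25 / (1.900e+10)^2 = 6.674e-11 * 1.300e+51 / 3.610e+20 = 2.403e+20

2.403e+20 N


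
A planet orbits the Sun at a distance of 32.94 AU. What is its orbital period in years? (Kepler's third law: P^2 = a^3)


P = a^(3/2) = 32.94^1.5 = 189.0538

189.0538 years


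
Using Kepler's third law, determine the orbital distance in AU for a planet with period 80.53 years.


a = P^(2/3) = 80.53^(2/3) = 18.6483

18.6483 AU


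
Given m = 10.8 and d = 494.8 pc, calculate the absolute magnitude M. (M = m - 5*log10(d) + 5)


M = m - 5*log10(d) + 5 = 10.8 - 5*log10(494.8) + 5 = 2.3279

2.3279


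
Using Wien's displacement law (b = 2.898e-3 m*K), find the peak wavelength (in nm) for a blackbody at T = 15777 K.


lam_max = b / T = 2.898e-3 / 15777 = 1.837e-07 m = 183.6851 nm

183.6851 nm


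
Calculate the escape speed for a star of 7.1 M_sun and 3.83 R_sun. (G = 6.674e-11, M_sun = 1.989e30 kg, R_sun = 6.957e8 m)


M = 7.1 * 1.989e30 kg = 1.41219e+31 kg; R = 3.83 * 6.957e8 m = 2.664531e+09 m. v_esc = sqrt(2GM/R) = sqrt(2 * 6.674e-11 * 1.41219e+31 / 2.664531e+09) = 841093.499

841093.499 m/s


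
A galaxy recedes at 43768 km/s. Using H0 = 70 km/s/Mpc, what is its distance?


d = v / H0 = 43768 / 70 = 625.2571

625.2571 Mpc


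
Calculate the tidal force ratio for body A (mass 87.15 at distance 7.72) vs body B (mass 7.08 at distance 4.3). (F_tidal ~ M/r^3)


Ratio = (M1/r1^3) / (M2/r2^3) = (87.15/7.72^3) / (7.08/4.3^3) = 2.1271

2.1271


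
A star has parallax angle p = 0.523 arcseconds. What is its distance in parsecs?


d = 1/p = 1/0.523 = 1.912

1.912 pc


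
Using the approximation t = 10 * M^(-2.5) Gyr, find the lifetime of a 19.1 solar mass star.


t = 10 * M^(-2.5) = 10 * 19.1^(-2.5) = 0.0063

0.0063 Gyr


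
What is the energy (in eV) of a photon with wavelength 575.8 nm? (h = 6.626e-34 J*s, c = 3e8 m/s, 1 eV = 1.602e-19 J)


E = hc/lambda = 6.626e-34 * 3e8 / 5.758e-07 = 3.452e-19 J = 2.155 eV

2.155 eV


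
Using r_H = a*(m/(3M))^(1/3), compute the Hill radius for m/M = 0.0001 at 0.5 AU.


r_H = a * (m/3M)^(1/3) = 0.5 * (0.0001/3)^(1/3) = 0.0161

0.0161 AU


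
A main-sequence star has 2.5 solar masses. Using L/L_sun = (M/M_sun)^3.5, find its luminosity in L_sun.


L/L_sun = (M/M_sun)^3.5 = 2.5^3.5 = 24.7053

24.7053 L_sun


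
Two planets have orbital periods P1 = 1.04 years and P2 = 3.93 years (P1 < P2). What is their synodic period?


1/P_syn = |1/P1 - 1/P2| = |1/1.04 - 1/3.93| => P_syn = 1.4143

1.4143 years


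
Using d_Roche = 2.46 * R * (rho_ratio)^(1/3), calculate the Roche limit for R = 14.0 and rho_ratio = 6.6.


d_Roche = 2.46 * 14.0 * 6.6^(1/3) = 64.6018

64.6018


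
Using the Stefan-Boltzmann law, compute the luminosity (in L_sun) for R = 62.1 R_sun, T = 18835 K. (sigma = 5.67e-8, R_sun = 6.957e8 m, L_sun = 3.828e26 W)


R = 62.1 * 6.957e8 m = 4.320297e+10 m. L = 4*pi*R^2*sigma*T^4 = 4*pi*(4.320297e+10)^2 * 5.67e-8 * 18835^4 = 1.673719316e+32 W. L/L_sun = 1.673719316e+32 / 3.828e26 = 437230.7512

437230.7512 L_sun


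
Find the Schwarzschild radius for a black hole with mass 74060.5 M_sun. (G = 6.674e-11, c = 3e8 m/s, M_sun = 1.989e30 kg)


M = 74060.5 * 1.989e30 kg = 1.473063345e+35 kg. rs = 2GM/c^2 = 2 * 6.674e-11 * 1.473063345e+35 / (3e8)^2 = 2.185e+08

2.185e+08 m


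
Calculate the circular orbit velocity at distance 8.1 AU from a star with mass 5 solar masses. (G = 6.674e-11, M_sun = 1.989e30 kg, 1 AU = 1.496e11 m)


v = sqrt(GM/r) = sqrt(6.674e-11 * 9.945e+30 / 1.212e+12) = 23403.8437

23403.8437 m/s


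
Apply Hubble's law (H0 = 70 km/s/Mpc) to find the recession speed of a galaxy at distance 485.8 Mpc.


v = H0 * d = 70 * 485.8 = 34006.0

34006.0 km/s


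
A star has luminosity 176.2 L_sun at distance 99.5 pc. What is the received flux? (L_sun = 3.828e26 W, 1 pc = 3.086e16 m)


F = L / (4*pi*d^2) = 6.745e+28 / (4*pi*(3.071e+18)^2) = 5.693e-10

5.693e-10 W/m^2


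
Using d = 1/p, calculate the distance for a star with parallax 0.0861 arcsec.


d = 1/p = 1/0.0861 = 11.6144

11.6144 pc


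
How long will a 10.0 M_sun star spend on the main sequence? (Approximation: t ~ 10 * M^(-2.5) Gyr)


t = 10 * M^(-2.5) = 10 * 10.0^(-2.5) = 0.0316

0.0316 Gyr


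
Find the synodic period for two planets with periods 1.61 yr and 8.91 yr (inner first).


1/P_syn = |1/P1 - 1/P2| = |1/1.61 - 1/8.91| => P_syn = 1.9651

1.9651 years


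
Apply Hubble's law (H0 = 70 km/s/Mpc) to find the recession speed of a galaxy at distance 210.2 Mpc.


v = H0 * d = 70 * 210.2 = 14714.0

14714.0 km/s


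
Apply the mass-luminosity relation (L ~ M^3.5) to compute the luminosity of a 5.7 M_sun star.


L/L_sun = (M/M_sun)^3.5 = 5.7^3.5 = 442.1422

442.1422 L_sun


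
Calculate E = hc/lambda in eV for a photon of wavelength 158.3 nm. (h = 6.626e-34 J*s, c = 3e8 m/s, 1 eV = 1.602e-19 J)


E = hc/lambda = 6.626e-34 * 3e8 / 1.583e-07 = 1.256e-18 J = 7.8384 eV

7.8384 eV


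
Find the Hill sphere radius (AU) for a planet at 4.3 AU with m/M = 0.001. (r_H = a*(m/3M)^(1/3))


r_H = a * (m/3M)^(1/3) = 4.3 * (0.001/3)^(1/3) = 0.2981

0.2981 AU


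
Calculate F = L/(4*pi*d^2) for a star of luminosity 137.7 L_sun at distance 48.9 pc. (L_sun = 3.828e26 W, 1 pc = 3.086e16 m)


F = L / (4*pi*d^2) = 5.271e+28 / (4*pi*(1.509e+18)^2) = 1.842e-09

1.842e-09 W/m^2


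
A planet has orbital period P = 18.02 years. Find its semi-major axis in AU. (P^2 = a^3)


a = P^(2/3) = 18.02^(2/3) = 6.8734

6.8734 AU


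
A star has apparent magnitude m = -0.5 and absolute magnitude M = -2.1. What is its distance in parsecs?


d = 10^((m - M + 5)/5) = 10^((-0.5 - -2.1 + 5)/5) = 20.893

20.893 pc


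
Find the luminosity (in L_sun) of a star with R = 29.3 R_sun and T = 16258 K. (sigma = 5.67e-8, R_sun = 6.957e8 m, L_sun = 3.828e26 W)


R = 29.3 * 6.957e8 m = 2.038401e+10 m. L = 4*pi*R^2*sigma*T^4 = 4*pi*(2.038401e+10)^2 * 5.67e-8 * 16258^4 = 2.068429139e+31 W. L/L_sun = 2.068429139e+31 / 3.828e26 = 54034.199

54034.199 L_sun


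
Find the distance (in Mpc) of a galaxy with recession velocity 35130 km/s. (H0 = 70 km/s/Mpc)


d = v / H0 = 35130 / 70 = 501.8571

501.8571 Mpc


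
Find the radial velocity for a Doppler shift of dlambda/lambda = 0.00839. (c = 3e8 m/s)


v = (dlambda/lambda) * c = 0.00839 * 3e8 = 2.517e+06

2.517e+06 m/s


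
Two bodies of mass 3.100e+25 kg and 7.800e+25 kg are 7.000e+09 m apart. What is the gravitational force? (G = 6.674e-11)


F = G*m1*m2/r^2 = 6.674e-11 * 3.100e+25 * 7.800e+25 / (7.000e+09)^2 = 6.674e-11 * 2.418e+51 / 4.900e+19 = 3.293e+21

3.293e+21 N


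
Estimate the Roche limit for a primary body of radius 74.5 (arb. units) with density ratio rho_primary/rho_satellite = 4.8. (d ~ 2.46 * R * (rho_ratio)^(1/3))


d_Roche = 2.46 * 74.5 * 4.8^(1/3) = 309.1518

309.1518


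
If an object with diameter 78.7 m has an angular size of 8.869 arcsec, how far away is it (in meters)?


D = size / theta_rad, theta_rad = 8.869 * pi/(180*3600) = 4.300e-05, D = 1.830e+06

1.830e+06 m


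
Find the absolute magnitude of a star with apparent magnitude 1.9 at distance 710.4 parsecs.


M = m - 5*log10(d) + 5 = 1.9 - 5*log10(710.4) + 5 = -7.3575

-7.3575


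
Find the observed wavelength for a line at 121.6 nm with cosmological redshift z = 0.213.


lam_obs = lam_emit * (1 + z) = 121.6 * (1 + 0.213) = 147.5008

147.5008 nm


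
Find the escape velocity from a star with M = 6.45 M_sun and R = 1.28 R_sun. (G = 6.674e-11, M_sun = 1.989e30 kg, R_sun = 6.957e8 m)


M = 6.45 * 1.989e30 kg = 1.282905e+31 kg; R = 1.28 * 6.957e8 m = 8.90496e+08 m. v_esc = sqrt(2GM/R) = sqrt(2 * 6.674e-11 * 1.282905e+31 / 8.90496e+08) = 1.387e+06

1.387e+06 m/s


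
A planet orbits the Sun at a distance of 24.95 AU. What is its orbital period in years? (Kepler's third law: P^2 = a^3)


P = a^(3/2) = 24.95^1.5 = 124.6252

124.6252 years


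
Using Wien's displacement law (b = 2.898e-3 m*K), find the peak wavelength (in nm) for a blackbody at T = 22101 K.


lam_max = b / T = 2.898e-3 / 22101 = 1.311e-07 m = 131.1253 nm

131.1253 nm


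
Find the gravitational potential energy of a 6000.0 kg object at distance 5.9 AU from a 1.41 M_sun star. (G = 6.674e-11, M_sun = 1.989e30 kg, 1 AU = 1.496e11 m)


M = 1.41 * 1.989e30 kg = 2.80449e+30 kg; r = 5.9 AU * 1.496e11 m/AU = 8.8264e+11 m. U = -GM*m/r = -(6.674e-11 * 2.80449e+30 * 6000.0) / 8.8264e+11 = -1.272e+12

-1.272e+12 J


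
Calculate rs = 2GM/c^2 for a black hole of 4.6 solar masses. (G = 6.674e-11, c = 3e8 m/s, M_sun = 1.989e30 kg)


M = 4.6 * 1.989e30 kg = 9.1494e+30 kg. rs = 2GM/c^2 = 2 * 6.674e-11 * 9.1494e+30 / (3e8)^2 = 13569.5768

13569.5768 m


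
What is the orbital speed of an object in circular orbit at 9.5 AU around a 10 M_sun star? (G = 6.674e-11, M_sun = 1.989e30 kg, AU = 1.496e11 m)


v = sqrt(GM/r) = sqrt(6.674e-11 * 1.989e+31 / 1.421e+12) = 30562.079

30562.079 m/s


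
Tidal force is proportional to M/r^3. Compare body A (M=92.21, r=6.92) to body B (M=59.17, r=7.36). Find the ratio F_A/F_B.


Ratio = (M1/r1^3) / (M2/r2^3) = (92.21/6.92^3) / (59.17/7.36^3) = 1.875

1.875


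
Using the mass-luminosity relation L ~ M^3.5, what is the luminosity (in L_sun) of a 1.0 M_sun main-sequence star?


L/L_sun = (M/M_sun)^3.5 = 1.0^3.5 = 1.0

1.0 L_sun


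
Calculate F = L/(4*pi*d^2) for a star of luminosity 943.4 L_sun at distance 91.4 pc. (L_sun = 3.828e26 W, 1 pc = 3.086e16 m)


F = L / (4*pi*d^2) = 3.611e+29 / (4*pi*(2.821e+18)^2) = 3.612e-09

3.612e-09 W/m^2


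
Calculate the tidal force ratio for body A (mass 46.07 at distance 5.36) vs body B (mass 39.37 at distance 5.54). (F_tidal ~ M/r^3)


Ratio = (M1/r1^3) / (M2/r2^3) = (46.07/5.36^3) / (39.37/5.54^3) = 1.2921

1.2921


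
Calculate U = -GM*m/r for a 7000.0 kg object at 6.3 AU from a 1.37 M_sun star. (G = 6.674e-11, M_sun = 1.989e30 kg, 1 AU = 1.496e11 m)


M = 1.37 * 1.989e30 kg = 2.72493e+30 kg; r = 6.3 AU * 1.496e11 m/AU = 9.4248e+11 m. U = -GM*m/r = -(6.674e-11 * 2.72493e+30 * 7000.0) / 9.4248e+11 = -1.351e+12

-1.351e+12 J


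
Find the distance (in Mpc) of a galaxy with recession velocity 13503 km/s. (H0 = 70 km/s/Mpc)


d = v / H0 = 13503 / 70 = 192.9

192.9 Mpc


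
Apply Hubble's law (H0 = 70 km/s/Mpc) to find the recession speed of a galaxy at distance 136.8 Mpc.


v = H0 * d = 70 * 136.8 = 9576.0

9576.0 km/s


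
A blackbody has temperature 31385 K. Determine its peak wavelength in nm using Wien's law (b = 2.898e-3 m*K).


lam_max = b / T = 2.898e-3 / 31385 = 9.234e-08 m = 92.3371 nm

92.3371 nm


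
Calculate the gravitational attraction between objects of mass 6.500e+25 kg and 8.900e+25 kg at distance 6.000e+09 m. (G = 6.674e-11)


F = G*m1*m2/r^2 = 6.674e-11 * 6.500e+25 * 8.900e+25 / (6.000e+09)^2 = 6.674e-11 * 5.785e+51 / 3.600e+19 = 1.072e+22

1.072e+22 N


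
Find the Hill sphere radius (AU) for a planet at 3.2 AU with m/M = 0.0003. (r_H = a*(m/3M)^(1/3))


r_H = a * (m/3M)^(1/3) = 3.2 * (0.0003/3)^(1/3) = 0.1485

0.1485 AU


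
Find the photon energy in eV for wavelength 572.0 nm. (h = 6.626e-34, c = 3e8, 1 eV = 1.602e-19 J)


E = hc/lambda = 6.626e-34 * 3e8 / 5.720e-07 = 3.475e-19 J = 2.1693 eV

2.1693 eV


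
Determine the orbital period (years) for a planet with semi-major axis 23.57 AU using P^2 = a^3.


P = a^(3/2) = 23.57^1.5 = 114.4299

114.4299 years


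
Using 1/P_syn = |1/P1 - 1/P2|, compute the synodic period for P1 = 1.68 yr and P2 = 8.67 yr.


1/P_syn = |1/P1 - 1/P2| = |1/1.68 - 1/8.67| => P_syn = 2.0838

2.0838 years


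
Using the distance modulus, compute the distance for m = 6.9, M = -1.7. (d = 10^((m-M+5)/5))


d = 10^((m - M + 5)/5) = 10^((6.9 - -1.7 + 5)/5) = 524.8075

524.8075 pc


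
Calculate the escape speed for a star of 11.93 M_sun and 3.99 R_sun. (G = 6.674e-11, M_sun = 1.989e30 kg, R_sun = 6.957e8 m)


M = 11.93 * 1.989e30 kg = 2.372877e+31 kg; R = 3.99 * 6.957e8 m = 2.775843e+09 m. v_esc = sqrt(2GM/R) = sqrt(2 * 6.674e-11 * 2.372877e+31 / 2.775843e+09) = 1.068e+06

1.068e+06 m/s


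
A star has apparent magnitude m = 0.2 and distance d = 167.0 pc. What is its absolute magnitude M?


M = m - 5*log10(d) + 5 = 0.2 - 5*log10(167.0) + 5 = -5.9136

-5.9136


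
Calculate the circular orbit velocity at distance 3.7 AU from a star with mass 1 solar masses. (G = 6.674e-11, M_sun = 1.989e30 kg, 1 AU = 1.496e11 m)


v = sqrt(GM/r) = sqrt(6.674e-11 * 1.989e+30 / 5.535e+11) = 15486.1633

15486.1633 m/s


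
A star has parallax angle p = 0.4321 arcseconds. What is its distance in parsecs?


d = 1/p = 1/0.4321 = 2.3143

2.3143 pc


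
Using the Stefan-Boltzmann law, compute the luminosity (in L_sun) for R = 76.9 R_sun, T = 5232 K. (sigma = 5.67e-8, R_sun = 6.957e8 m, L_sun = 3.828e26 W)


R = 76.9 * 6.957e8 m = 5.349933e+10 m. L = 4*pi*R^2*sigma*T^4 = 4*pi*(5.349933e+10)^2 * 5.67e-8 * 5232^4 = 1.528130875e+30 W. L/L_sun = 1.528130875e+30 / 3.828e26 = 3991.9824

3991.9824 L_sun


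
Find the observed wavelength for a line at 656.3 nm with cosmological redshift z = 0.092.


lam_obs = lam_emit * (1 + z) = 656.3 * (1 + 0.092) = 716.6796

716.6796 nm


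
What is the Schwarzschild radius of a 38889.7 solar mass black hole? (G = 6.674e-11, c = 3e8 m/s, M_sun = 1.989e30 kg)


M = 38889.7 * 1.989e30 kg = 7.73516133e+34 kg. rs = 2GM/c^2 = 2 * 6.674e-11 * 7.73516133e+34 / (3e8)^2 = 1.147e+08

1.147e+08 m


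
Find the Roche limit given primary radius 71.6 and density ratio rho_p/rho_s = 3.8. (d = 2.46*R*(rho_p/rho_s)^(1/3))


d_Roche = 2.46 * 71.6 * 3.8^(1/3) = 274.8586

274.8586


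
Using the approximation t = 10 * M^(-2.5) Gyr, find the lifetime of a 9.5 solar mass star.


t = 10 * M^(-2.5) = 10 * 9.5^(-2.5) = 0.0359

0.0359 Gyr


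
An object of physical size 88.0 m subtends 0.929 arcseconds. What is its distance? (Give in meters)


D = size / theta_rad, theta_rad = 0.929 * pi/(180*3600) = 4.504e-06, D = 1.954e+07

1.954e+07 m


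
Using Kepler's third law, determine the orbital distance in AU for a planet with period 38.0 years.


a = P^(2/3) = 38.0^(2/3) = 11.3029

11.3029 AU


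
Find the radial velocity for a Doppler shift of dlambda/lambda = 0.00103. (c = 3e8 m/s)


v = (dlambda/lambda) * c = 0.00103 * 3e8 = 309000.0

309000.0 m/s


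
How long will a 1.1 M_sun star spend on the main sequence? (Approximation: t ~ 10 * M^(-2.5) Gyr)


t = 10 * M^(-2.5) = 10 * 1.1^(-2.5) = 7.8799

7.8799 Gyr


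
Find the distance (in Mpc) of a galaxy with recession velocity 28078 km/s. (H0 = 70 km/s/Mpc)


d = v / H0 = 28078 / 70 = 401.1143

401.1143 Mpc


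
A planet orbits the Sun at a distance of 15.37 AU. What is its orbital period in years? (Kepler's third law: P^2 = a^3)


P = a^(3/2) = 15.37^1.5 = 60.2575

60.2575 years


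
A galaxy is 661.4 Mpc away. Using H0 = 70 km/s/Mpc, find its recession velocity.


v = H0 * d = 70 * 661.4 = 46298.0

46298.0 km/s


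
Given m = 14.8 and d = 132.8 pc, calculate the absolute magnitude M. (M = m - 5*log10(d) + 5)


M = m - 5*log10(d) + 5 = 14.8 - 5*log10(132.8) + 5 = 9.184

9.184


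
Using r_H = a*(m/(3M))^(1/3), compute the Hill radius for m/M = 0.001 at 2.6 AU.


r_H = a * (m/3M)^(1/3) = 2.6 * (0.001/3)^(1/3) = 0.1803

0.1803 AU


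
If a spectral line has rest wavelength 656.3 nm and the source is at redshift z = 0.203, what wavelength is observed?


lam_obs = lam_emit * (1 + z) = 656.3 * (1 + 0.203) = 789.5289

789.5289 nm


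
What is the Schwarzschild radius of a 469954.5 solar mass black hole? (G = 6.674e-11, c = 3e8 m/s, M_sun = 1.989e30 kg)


M = 469954.5 * 1.989e30 kg = 9.347395005e+35 kg. rs = 2GM/c^2 = 2 * 6.674e-11 * 9.347395005e+35 / (3e8)^2 = 1.386e+09

1.386e+09 m


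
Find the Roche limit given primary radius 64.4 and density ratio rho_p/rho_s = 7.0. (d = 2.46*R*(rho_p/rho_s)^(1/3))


d_Roche = 2.46 * 64.4 * 7.0^(1/3) = 303.0542

303.0542


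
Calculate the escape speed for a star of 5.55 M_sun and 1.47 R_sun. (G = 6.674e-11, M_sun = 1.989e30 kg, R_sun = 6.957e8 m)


M = 5.55 * 1.989e30 kg = 1.103895e+31 kg; R = 1.47 * 6.957e8 m = 1.022679e+09 m. v_esc = sqrt(2GM/R) = sqrt(2 * 6.674e-11 * 1.103895e+31 / 1.022679e+09) = 1.200e+06

1.200e+06 m/s


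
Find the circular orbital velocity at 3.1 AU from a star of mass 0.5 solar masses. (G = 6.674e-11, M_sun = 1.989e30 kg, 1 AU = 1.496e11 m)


v = sqrt(GM/r) = sqrt(6.674e-11 * 9.945e+29 / 4.638e+11) = 11963.241

11963.241 m/s


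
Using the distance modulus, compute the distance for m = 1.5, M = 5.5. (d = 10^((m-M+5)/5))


d = 10^((m - M + 5)/5) = 10^((1.5 - 5.5 + 5)/5) = 1.5849

1.5849 pc


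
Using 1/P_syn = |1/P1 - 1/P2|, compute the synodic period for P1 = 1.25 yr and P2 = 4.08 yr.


1/P_syn = |1/P1 - 1/P2| = |1/1.25 - 1/4.08| => P_syn = 1.8021

1.8021 years


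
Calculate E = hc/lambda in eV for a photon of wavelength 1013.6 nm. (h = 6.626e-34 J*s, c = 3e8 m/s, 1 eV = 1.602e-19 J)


E = hc/lambda = 6.626e-34 * 3e8 / 1.014e-06 = 1.961e-19 J = 1.2242 eV

1.2242 eV


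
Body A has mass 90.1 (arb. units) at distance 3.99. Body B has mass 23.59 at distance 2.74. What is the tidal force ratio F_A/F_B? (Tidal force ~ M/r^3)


Ratio = (M1/r1^3) / (M2/r2^3) = (90.1/3.99^3) / (23.59/2.74^3) = 1.2369

1.2369
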